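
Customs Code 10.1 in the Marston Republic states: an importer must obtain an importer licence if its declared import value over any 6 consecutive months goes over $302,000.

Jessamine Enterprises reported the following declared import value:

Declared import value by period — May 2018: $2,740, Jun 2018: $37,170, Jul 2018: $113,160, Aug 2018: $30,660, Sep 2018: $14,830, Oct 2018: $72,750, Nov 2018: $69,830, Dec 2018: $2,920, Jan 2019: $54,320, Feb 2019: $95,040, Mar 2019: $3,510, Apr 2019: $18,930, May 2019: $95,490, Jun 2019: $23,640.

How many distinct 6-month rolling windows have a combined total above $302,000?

3

May 2018–Oct 2018: $2,740 + $37,170 + $113,160 + $30,660 + $14,830 + $72,750 = $271,310 (under)
Jun 2018–Nov 2018: $37,170 + $113,160 + $30,660 + $14,830 + $72,750 + $69,830 = $338,400 (over)
Jul 2018–Dec 2018: $113,160 + $30,660 + $14,830 + $72,750 + $69,830 + $2,920 = $304,150 (over)
Aug 2018–Jan 2019: $30,660 + $14,830 + $72,750 + $69,830 + $2,920 + $54,320 = $245,310 (under)
Sep 2018–Feb 2019: $14,830 + $72,750 + $69,830 + $2,920 + $54,320 + $95,040 = $309,690 (over)
Oct 2018–Mar 2019: $72,750 + $69,830 + $2,920 + $54,320 + $95,040 + $3,510 = $298,370 (under)
Nov 2018–Apr 2019: $69,830 + $2,920 + $54,320 + $95,040 + $3,510 + $18,930 = $244,550 (under)
Dec 2018–May 2019: $2,920 + $54,320 + $95,040 + $3,510 + $18,930 + $95,490 = $270,210 (under)
Jan 2019–Jun 2019: $54,320 + $95,040 + $3,510 + $18,930 + $95,490 + $23,640 = $290,930 (under)
3 windows exceed the threshold.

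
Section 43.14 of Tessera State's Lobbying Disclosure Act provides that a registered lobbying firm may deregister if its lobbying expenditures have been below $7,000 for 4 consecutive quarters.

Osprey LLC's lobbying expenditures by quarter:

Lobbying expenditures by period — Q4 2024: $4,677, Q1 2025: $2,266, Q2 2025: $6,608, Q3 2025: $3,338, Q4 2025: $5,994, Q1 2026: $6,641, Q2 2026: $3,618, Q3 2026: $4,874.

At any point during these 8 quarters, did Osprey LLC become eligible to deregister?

Yes

Quarters below $7,000: Q4 2024, Q1 2025, Q2 2025, Q3 2025, Q4 2025, Q1 2026, Q2 2026, Q3 2026.
Longest run of consecutive quarters below the threshold: 8.
8 ≥ 4, so Osprey LLC became eligible.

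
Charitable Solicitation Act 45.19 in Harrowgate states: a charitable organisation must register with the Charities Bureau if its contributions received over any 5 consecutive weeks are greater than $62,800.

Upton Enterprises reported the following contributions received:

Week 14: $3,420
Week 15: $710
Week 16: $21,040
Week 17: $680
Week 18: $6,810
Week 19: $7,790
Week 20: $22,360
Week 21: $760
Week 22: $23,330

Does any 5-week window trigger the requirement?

Week 14–Week 18: $3,420 + $710 + $21,040 + $680 + $6,810 = $32,660 (under)
Week 15–Week 19: $710 + $21,040 + $680 + $6,810 + $7,790 = $37,030 (under)
Week 16–Week 20: $21,040 + $680 + $6,810 + $7,790 + $22,360 = $58,680 (under)
Week 17–Week 21: $680 + $6,810 + $7,790 + $22,360 + $760 = $38,400 (under)
Week 18–Week 22: $6,810 + $7,790 + $22,360 + $760 + $23,330 = $61,050 (under)
No window exceeds $62,800.

No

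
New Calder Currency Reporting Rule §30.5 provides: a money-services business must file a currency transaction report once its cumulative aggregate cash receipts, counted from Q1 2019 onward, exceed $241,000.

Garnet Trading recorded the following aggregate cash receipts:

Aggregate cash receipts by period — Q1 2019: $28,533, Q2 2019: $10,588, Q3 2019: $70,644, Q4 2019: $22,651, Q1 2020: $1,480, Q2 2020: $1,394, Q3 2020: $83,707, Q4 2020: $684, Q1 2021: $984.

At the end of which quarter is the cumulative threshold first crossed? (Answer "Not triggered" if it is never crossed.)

Through Q1 2019: $28,533
Through Q2 2019: $39,121
Through Q3 2019: $109,765
Through Q4 2019: $132,416
Through Q1 2020: $133,896
Through Q2 2020: $135,290
Through Q3 2020: $218,997
Through Q4 2020: $219,681
Through Q1 2021: $220,665
Final cumulative total $220,665 ≤ $241,000; the threshold is never exceeded.

Not triggered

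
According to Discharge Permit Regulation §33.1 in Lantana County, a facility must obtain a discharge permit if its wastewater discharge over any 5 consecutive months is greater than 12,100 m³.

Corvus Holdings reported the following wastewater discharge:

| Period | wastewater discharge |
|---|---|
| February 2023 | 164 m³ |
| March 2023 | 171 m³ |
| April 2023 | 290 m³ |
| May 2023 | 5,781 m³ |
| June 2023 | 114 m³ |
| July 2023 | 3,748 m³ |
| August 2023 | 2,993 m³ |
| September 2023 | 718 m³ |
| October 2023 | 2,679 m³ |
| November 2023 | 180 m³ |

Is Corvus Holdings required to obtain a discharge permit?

February 2023–June 2023: 164 m³ + 171 m³ + 290 m³ + 5,781 m³ + 114 m³ = 6,520 m³ (under)
March 2023–July 2023: 171 m³ + 290 m³ + 5,781 m³ + 114 m³ + 3,748 m³ = 10,104 m³ (under)
April 2023–August 2023: 290 m³ + 5,781 m³ + 114 m³ + 3,748 m³ + 2,993 m³ = 12,926 m³ (over)
May 2023–September 2023: 5,781 m³ + 114 m³ + 3,748 m³ + 2,993 m³ + 718 m³ = 13,354 m³ (over)
June 2023–October 2023: 114 m³ + 3,748 m³ + 2,993 m³ + 718 m³ + 2,679 m³ = 10,252 m³ (under)
July 2023–November 2023: 3,748 m³ + 2,993 m³ + 718 m³ + 2,679 m³ + 180 m³ = 10,318 m³ (under)
At least one window exceeds 12,100 m³.

Yes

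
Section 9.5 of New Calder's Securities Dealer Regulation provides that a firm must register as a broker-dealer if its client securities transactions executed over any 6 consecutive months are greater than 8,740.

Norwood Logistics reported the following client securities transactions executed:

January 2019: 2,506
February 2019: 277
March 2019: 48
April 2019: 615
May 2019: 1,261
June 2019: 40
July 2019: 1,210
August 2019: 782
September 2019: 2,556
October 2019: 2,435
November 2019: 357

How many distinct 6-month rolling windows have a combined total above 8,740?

0

January 2019–June 2019: 2,506 + 277 + 48 + 615 + 1,261 + 40 = 4,747 (under)
February 2019–July 2019: 277 + 48 + 615 + 1,261 + 40 + 1,210 = 3,451 (under)
March 2019–August 2019: 48 + 615 + 1,261 + 40 + 1,210 + 782 = 3,956 (under)
April 2019–September 2019: 615 + 1,261 + 40 + 1,210 + 782 + 2,556 = 6,464 (under)
May 2019–October 2019: 1,261 + 40 + 1,210 + 782 + 2,556 + 2,435 = 8,284 (under)
June 2019–November 2019: 40 + 1,210 + 782 + 2,556 + 2,435 + 357 = 7,380 (under)
0 windows exceed the threshold.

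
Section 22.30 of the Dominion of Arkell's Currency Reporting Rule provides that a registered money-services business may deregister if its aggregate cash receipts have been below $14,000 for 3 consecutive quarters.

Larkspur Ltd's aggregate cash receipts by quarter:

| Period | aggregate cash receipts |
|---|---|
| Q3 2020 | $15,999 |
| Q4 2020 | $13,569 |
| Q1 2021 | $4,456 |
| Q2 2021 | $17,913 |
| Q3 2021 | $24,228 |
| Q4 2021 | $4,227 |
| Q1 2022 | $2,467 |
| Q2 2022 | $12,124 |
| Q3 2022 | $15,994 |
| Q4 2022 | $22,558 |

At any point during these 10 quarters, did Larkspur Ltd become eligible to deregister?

Yes

Quarters below $14,000: Q4 2020, Q1 2021, Q4 2021, Q1 2022, Q2 2022.
Longest run of consecutive quarters below the threshold: 3.
3 ≥ 3, so Larkspur Ltd became eligible.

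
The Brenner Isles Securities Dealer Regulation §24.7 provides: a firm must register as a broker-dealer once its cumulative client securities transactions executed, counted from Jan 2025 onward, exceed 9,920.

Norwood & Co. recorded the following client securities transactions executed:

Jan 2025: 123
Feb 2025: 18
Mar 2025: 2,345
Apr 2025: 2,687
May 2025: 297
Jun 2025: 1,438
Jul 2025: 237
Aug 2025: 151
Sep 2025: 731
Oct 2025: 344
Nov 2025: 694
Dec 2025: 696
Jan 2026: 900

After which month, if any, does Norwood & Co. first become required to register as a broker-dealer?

Jan 2026

Through Jan 2025: 123
Through Feb 2025: 141
Through Mar 2025: 2,486
Through Apr 2025: 5,173
Through May 2025: 5,470
Through Jun 2025: 6,908
Through Jul 2025: 7,145
Through Aug 2025: 7,296
Through Sep 2025: 8,027
Through Oct 2025: 8,371
Through Nov 2025: 9,065
Through Dec 2025: 9,761
Through Jan 2026: 10,661 ← exceeds threshold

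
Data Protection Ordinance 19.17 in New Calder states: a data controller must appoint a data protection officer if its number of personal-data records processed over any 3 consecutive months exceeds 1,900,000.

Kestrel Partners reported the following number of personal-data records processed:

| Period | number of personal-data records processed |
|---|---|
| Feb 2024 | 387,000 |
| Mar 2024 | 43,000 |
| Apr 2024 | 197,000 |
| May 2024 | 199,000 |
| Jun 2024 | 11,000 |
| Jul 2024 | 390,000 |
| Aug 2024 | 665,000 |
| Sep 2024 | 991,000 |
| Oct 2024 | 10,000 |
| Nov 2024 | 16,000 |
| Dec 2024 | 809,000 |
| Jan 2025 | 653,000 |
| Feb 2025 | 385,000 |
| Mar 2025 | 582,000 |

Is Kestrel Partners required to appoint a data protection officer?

Feb 2024–Apr 2024: 387,000 + 43,000 + 197,000 = 627,000 (under)
Mar 2024–May 2024: 43,000 + 197,000 + 199,000 = 439,000 (under)
Apr 2024–Jun 2024: 197,000 + 199,000 + 11,000 = 407,000 (under)
May 2024–Jul 2024: 199,000 + 11,000 + 390,000 = 600,000 (under)
Jun 2024–Aug 2024: 11,000 + 390,000 + 665,000 = 1,066,000 (under)
Jul 2024–Sep 2024: 390,000 + 665,000 + 991,000 = 2,046,000 (over)
Aug 2024–Oct 2024: 665,000 + 991,000 + 10,000 = 1,666,000 (under)
Sep 2024–Nov 2024: 991,000 + 10,000 + 16,000 = 1,017,000 (under)
Oct 2024–Dec 2024: 10,000 + 16,000 + 809,000 = 835,000 (under)
Nov 2024–Jan 2025: 16,000 + 809,000 + 653,000 = 1,478,000 (under)
Dec 2024–Feb 2025: 809,000 + 653,000 + 385,000 = 1,847,000 (under)
Jan 2025–Mar 2025: 653,000 + 385,000 + 582,000 = 1,620,000 (under)
At least one window exceeds 1,900,000.

Yes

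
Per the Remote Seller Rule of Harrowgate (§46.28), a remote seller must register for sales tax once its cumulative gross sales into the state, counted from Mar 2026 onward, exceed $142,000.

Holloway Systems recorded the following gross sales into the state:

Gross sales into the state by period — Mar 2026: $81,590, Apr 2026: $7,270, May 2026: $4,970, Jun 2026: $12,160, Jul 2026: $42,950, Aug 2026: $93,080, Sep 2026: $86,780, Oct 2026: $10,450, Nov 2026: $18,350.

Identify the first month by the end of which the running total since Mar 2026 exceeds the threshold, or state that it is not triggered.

Jul 2026

Through Mar 2026: $81,590
Through Apr 2026: $88,860
Through May 2026: $93,830
Through Jun 2026: $105,990
Through Jul 2026: $148,940 ← exceeds threshold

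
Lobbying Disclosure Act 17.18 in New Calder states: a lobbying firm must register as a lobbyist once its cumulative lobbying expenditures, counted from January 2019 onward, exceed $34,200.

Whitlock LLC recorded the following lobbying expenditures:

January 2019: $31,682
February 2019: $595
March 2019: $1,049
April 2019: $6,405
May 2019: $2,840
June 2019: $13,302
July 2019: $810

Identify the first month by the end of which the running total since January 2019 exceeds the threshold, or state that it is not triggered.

April 2019

Through January 2019: $31,682
Through February 2019: $32,277
Through March 2019: $33,326
Through April 2019: $39,731 ← exceeds threshold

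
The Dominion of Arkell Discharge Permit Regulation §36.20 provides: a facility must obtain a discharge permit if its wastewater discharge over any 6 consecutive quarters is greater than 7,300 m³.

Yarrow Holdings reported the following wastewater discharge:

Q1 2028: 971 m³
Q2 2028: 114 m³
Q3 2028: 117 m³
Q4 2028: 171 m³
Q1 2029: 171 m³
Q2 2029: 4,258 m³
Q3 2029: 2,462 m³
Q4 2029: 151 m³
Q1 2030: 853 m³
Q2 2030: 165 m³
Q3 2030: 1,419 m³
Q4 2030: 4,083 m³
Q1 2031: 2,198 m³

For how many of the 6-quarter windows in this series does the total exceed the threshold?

6

Q1 2028–Q2 2029: 971 m³ + 114 m³ + 117 m³ + 171 m³ + 171 m³ + 4,258 m³ = 5,802 m³ (under)
Q2 2028–Q3 2029: 114 m³ + 117 m³ + 171 m³ + 171 m³ + 4,258 m³ + 2,462 m³ = 7,293 m³ (under)
Q3 2028–Q4 2029: 117 m³ + 171 m³ + 171 m³ + 4,258 m³ + 2,462 m³ + 151 m³ = 7,330 m³ (over)
Q4 2028–Q1 2030: 171 m³ + 171 m³ + 4,258 m³ + 2,462 m³ + 151 m³ + 853 m³ = 8,066 m³ (over)
Q1 2029–Q2 2030: 171 m³ + 4,258 m³ + 2,462 m³ + 151 m³ + 853 m³ + 165 m³ = 8,060 m³ (over)
Q2 2029–Q3 2030: 4,258 m³ + 2,462 m³ + 151 m³ + 853 m³ + 165 m³ + 1,419 m³ = 9,308 m³ (over)
Q3 2029–Q4 2030: 2,462 m³ + 151 m³ + 853 m³ + 165 m³ + 1,419 m³ + 4,083 m³ = 9,133 m³ (over)
Q4 2029–Q1 2031: 151 m³ + 853 m³ + 165 m³ + 1,419 m³ + 4,083 m³ + 2,198 m³ = 8,869 m³ (over)
6 windows exceed the threshold.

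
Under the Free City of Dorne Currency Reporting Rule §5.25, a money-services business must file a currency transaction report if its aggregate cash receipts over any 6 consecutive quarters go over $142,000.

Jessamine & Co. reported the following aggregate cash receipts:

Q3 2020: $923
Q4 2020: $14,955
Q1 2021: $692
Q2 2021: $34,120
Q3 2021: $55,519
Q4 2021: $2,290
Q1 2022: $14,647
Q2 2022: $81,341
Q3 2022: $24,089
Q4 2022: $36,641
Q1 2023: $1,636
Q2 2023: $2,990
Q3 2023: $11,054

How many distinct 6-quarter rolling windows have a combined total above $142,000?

6

Q3 2020–Q4 2021: $923 + $14,955 + $692 + $34,120 + $55,519 + $2,290 = $108,499 (under)
Q4 2020–Q1 2022: $14,955 + $692 + $34,120 + $55,519 + $2,290 + $14,647 = $122,223 (under)
Q1 2021–Q2 2022: $692 + $34,120 + $55,519 + $2,290 + $14,647 + $81,341 = $188,609 (over)
Q2 2021–Q3 2022: $34,120 + $55,519 + $2,290 + $14,647 + $81,341 + $24,089 = $212,006 (over)
Q3 2021–Q4 2022: $55,519 + $2,290 + $14,647 + $81,341 + $24,089 + $36,641 = $214,527 (over)
Q4 2021–Q1 2023: $2,290 + $14,647 + $81,341 + $24,089 + $36,641 + $1,636 = $160,644 (over)
Q1 2022–Q2 2023: $14,647 + $81,341 + $24,089 + $36,641 + $1,636 + $2,990 = $161,344 (over)
Q2 2022–Q3 2023: $81,341 + $24,089 + $36,641 + $1,636 + $2,990 + $11,054 = $157,751 (over)
6 windows exceed the threshold.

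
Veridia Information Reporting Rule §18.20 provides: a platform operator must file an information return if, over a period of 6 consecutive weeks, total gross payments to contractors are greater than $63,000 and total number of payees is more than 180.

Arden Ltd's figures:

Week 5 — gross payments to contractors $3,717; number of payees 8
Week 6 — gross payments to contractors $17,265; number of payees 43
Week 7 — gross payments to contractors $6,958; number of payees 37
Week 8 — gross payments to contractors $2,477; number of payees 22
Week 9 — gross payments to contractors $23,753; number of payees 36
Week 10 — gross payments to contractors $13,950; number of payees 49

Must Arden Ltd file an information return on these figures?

Total gross payments to contractors: $3,717 + $17,265 + $6,958 + $2,477 + $23,753 + $13,950 = $68,120 (> $63,000).
Total number of payees: 8 + 43 + 37 + 22 + 36 + 49 = 195 (> 180).
The test is 'and': both thresholds are exceeded.

Yes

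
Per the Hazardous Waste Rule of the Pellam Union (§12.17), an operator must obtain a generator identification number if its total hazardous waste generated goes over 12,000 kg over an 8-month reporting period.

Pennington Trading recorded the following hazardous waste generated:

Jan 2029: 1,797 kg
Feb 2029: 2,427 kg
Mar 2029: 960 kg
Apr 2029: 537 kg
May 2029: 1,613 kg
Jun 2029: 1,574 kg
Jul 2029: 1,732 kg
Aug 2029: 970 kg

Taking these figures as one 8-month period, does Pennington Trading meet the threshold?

Total hazardous waste generated: 1,797 kg + 2,427 kg + 960 kg + 537 kg + 1,613 kg + 1,574 kg + 1,732 kg + 970 kg = 11,610 kg.
11,610 kg ≤ 12,000 kg, so the threshold is not exceeded.

No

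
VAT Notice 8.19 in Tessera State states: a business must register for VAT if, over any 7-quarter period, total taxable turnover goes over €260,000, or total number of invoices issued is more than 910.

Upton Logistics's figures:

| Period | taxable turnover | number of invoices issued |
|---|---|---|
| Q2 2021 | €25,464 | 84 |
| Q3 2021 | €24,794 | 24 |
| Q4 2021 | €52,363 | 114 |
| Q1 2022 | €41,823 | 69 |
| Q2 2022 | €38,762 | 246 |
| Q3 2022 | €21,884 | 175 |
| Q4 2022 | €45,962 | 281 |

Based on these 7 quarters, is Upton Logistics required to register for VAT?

Total taxable turnover: €25,464 + €24,794 + €52,363 + €41,823 + €38,762 + €21,884 + €45,962 = €251,052 (≤ €260,000).
Total number of invoices issued: 84 + 24 + 114 + 69 + 246 + 175 + 281 = 993 (> 910).
The test is 'or': at least one threshold is exceeded.

Yes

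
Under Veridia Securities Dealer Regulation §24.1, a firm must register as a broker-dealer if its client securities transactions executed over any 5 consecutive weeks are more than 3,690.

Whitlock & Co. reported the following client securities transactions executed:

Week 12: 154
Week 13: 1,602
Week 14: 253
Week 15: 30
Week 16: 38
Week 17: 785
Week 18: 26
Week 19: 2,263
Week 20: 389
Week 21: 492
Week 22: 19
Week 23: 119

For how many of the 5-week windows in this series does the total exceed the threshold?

1

Week 12–Week 16: 154 + 1,602 + 253 + 30 + 38 = 2,077 (under)
Week 13–Week 17: 1,602 + 253 + 30 + 38 + 785 = 2,708 (under)
Week 14–Week 18: 253 + 30 + 38 + 785 + 26 = 1,132 (under)
Week 15–Week 19: 30 + 38 + 785 + 26 + 2,263 = 3,142 (under)
Week 16–Week 20: 38 + 785 + 26 + 2,263 + 389 = 3,501 (under)
Week 17–Week 21: 785 + 26 + 2,263 + 389 + 492 = 3,955 (over)
Week 18–Week 22: 26 + 2,263 + 389 + 492 + 19 = 3,189 (under)
Week 19–Week 23: 2,263 + 389 + 492 + 19 + 119 = 3,282 (under)
1 window exceeds the threshold.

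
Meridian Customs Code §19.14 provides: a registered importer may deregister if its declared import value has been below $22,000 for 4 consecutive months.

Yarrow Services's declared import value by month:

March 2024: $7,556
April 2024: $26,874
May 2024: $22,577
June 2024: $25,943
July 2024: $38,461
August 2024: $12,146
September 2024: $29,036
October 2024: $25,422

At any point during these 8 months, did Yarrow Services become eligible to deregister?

Months below $22,000: March 2024, August 2024.
Longest run of consecutive months below the threshold: 1.
1 < 4, so Yarrow Services never became eligible.

No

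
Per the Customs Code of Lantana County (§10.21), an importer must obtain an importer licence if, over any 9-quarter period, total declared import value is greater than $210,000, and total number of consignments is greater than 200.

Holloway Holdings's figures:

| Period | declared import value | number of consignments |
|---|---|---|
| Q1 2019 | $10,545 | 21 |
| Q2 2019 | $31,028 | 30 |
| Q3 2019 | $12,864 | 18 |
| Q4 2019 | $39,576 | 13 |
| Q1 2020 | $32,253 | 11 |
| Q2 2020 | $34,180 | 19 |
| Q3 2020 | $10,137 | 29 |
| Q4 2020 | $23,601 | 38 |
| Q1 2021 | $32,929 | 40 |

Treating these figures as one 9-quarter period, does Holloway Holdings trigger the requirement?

Total declared import value: $10,545 + $31,028 + $12,864 + $39,576 + $32,253 + $34,180 + $10,137 + $23,601 + $32,929 = $227,113 (> $210,000).
Total number of consignments: 21 + 30 + 18 + 13 + 11 + 19 + 29 + 38 + 40 = 219 (> 200).
The test is 'and': both thresholds are exceeded.

Yes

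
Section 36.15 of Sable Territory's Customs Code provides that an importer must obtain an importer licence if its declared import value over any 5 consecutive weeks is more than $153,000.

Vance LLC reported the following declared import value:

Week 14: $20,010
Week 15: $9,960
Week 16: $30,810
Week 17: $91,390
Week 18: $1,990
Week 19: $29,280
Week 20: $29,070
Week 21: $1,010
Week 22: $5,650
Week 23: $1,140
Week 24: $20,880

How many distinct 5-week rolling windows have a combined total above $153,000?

Week 14–Week 18: $20,010 + $9,960 + $30,810 + $91,390 + $1,990 = $154,160 (over)
Week 15–Week 19: $9,960 + $30,810 + $91,390 + $1,990 + $29,280 = $163,430 (over)
Week 16–Week 20: $30,810 + $91,390 + $1,990 + $29,280 + $29,070 = $182,540 (over)
Week 17–Week 21: $91,390 + $1,990 + $29,280 + $29,070 + $1,010 = $152,740 (under)
Week 18–Week 22: $1,990 + $29,280 + $29,070 + $1,010 + $5,650 = $67,000 (under)
Week 19–Week 23: $29,280 + $29,070 + $1,010 + $5,650 + $1,140 = $66,150 (under)
Week 20–Week 24: $29,070 + $1,010 + $5,650 + $1,140 + $20,880 = $57,750 (under)
3 windows exceed the threshold.

3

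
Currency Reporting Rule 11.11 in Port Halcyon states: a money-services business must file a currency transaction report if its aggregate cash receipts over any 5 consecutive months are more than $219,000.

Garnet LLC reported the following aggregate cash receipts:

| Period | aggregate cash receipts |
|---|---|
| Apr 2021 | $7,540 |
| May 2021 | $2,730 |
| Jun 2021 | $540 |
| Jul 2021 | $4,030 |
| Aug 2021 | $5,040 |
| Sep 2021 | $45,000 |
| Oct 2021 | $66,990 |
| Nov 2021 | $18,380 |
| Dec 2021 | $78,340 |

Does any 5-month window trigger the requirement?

No

Apr 2021–Aug 2021: $7,540 + $2,730 + $540 + $4,030 + $5,040 = $19,880 (under)
May 2021–Sep 2021: $2,730 + $540 + $4,030 + $5,040 + $45,000 = $57,340 (under)
Jun 2021–Oct 2021: $540 + $4,030 + $5,040 + $45,000 + $66,990 = $121,600 (under)
Jul 2021–Nov 2021: $4,030 + $5,040 + $45,000 + $66,990 + $18,380 = $139,440 (under)
Aug 2021–Dec 2021: $5,040 + $45,000 + $66,990 + $18,380 + $78,340 = $213,750 (under)
No window exceeds $219,000.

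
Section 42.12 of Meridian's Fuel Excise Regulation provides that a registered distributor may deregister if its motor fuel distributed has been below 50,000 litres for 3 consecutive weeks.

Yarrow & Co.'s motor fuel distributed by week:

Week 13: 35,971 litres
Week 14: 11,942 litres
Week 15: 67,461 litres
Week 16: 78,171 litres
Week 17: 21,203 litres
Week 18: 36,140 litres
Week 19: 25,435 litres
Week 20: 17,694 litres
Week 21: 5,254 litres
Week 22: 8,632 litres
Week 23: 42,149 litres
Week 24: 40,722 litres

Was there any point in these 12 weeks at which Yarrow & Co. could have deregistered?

Yes

Weeks below 50,000 litres: Week 13, Week 14, Week 17, Week 18, Week 19, Week 20, Week 21, Week 22, Week 23, Week 24.
Longest run of consecutive weeks below the threshold: 8.
8 ≥ 3, so Yarrow & Co. became eligible.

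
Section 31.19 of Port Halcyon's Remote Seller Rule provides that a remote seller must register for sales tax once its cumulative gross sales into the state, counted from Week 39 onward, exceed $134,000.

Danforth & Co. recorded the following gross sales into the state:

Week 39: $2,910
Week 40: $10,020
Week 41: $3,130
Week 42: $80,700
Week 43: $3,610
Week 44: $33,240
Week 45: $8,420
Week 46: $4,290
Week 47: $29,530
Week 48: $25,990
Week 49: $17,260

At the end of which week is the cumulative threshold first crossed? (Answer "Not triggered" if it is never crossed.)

Through Week 39: $2,910
Through Week 40: $12,930
Through Week 41: $16,060
Through Week 42: $96,760
Through Week 43: $100,370
Through Week 44: $133,610
Through Week 45: $142,030 ← exceeds threshold

Week 45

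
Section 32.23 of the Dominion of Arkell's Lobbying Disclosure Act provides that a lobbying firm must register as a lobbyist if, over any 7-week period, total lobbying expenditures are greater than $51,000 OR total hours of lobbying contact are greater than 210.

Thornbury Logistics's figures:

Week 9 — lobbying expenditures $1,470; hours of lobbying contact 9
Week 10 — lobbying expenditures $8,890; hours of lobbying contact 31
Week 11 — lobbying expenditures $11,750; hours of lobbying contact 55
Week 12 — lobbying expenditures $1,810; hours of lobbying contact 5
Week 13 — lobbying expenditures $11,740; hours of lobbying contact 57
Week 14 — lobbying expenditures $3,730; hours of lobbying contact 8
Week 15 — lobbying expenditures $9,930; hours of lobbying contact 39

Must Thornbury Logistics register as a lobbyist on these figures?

Total lobbying expenditures: $1,470 + $8,890 + $11,750 + $1,810 + $11,740 + $3,730 + $9,930 = $49,320 (≤ $51,000).
Total hours of lobbying contact: 9 + 31 + 55 + 5 + 57 + 8 + 39 = 204 (≤ 210).
The test is 'or': neither threshold is exceeded.

No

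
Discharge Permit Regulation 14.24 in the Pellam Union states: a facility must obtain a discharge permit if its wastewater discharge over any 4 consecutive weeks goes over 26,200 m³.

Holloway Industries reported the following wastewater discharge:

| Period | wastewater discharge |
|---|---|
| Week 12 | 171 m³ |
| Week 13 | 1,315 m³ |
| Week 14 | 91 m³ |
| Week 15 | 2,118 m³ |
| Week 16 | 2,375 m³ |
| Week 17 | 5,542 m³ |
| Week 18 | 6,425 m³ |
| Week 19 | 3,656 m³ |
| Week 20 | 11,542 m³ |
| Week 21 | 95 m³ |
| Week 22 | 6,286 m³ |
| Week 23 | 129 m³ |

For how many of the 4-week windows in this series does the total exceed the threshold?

Week 12–Week 15: 171 m³ + 1,315 m³ + 91 m³ + 2,118 m³ = 3,695 m³ (under)
Week 13–Week 16: 1,315 m³ + 91 m³ + 2,118 m³ + 2,375 m³ = 5,899 m³ (under)
Week 14–Week 17: 91 m³ + 2,118 m³ + 2,375 m³ + 5,542 m³ = 10,126 m³ (under)
Week 15–Week 18: 2,118 m³ + 2,375 m³ + 5,542 m³ + 6,425 m³ = 16,460 m³ (under)
Week 16–Week 19: 2,375 m³ + 5,542 m³ + 6,425 m³ + 3,656 m³ = 17,998 m³ (under)
Week 17–Week 20: 5,542 m³ + 6,425 m³ + 3,656 m³ + 11,542 m³ = 27,165 m³ (over)
Week 18–Week 21: 6,425 m³ + 3,656 m³ + 11,542 m³ + 95 m³ = 21,718 m³ (under)
Week 19–Week 22: 3,656 m³ + 11,542 m³ + 95 m³ + 6,286 m³ = 21,579 m³ (under)
Week 20–Week 23: 11,542 m³ + 95 m³ + 6,286 m³ + 129 m³ = 18,052 m³ (under)
1 window exceeds the threshold.

1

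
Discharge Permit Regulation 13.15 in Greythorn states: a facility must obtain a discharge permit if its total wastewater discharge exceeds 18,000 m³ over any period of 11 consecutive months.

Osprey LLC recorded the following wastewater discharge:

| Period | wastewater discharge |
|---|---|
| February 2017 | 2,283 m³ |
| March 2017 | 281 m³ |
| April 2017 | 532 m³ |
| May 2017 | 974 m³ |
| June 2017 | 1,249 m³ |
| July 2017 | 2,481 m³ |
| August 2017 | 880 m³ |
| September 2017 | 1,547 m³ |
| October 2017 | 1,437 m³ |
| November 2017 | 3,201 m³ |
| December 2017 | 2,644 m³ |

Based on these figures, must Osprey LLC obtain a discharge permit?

Total wastewater discharge: 2,283 m³ + 281 m³ + 532 m³ + 974 m³ + 1,249 m³ + 2,481 m³ + 880 m³ + 1,547 m³ + 1,437 m³ + 3,201 m³ + 2,644 m³ = 17,509 m³.
17,509 m³ ≤ 18,000 m³, so the threshold is not exceeded.

No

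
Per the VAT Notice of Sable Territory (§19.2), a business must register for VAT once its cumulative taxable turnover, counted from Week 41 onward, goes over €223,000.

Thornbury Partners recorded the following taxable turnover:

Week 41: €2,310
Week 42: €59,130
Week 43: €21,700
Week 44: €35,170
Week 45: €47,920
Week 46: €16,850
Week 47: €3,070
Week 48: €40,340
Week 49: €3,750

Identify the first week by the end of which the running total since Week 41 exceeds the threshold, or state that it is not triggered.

Through Week 41: €2,310
Through Week 42: €61,440
Through Week 43: €83,140
Through Week 44: €118,310
Through Week 45: €166,230
Through Week 46: €183,080
Through Week 47: €186,150
Through Week 48: €226,490 ← exceeds threshold

Week 48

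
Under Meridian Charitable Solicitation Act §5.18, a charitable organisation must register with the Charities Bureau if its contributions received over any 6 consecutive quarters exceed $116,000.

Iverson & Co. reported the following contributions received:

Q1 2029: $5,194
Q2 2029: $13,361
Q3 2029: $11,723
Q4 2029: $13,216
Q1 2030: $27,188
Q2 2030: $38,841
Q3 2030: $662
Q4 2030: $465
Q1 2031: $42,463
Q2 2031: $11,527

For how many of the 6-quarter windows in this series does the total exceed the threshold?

Q1 2029–Q2 2030: $5,194 + $13,361 + $11,723 + $13,216 + $27,188 + $38,841 = $109,523 (under)
Q2 2029–Q3 2030: $13,361 + $11,723 + $13,216 + $27,188 + $38,841 + $662 = $104,991 (under)
Q3 2029–Q4 2030: $11,723 + $13,216 + $27,188 + $38,841 + $662 + $465 = $92,095 (under)
Q4 2029–Q1 2031: $13,216 + $27,188 + $38,841 + $662 + $465 + $42,463 = $122,835 (over)
Q1 2030–Q2 2031: $27,188 + $38,841 + $662 + $465 + $42,463 + $11,527 = $121,146 (over)
2 windows exceed the threshold.

2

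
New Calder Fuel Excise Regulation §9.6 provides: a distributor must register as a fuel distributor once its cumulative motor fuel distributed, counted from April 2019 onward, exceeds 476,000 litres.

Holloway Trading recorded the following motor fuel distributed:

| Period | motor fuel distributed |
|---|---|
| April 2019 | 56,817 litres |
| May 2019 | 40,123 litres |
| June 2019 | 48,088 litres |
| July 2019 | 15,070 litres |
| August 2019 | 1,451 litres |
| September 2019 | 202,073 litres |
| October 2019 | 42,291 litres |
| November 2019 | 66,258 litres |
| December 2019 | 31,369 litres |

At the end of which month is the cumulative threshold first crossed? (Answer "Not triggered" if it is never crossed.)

December 2019

Through April 2019: 56,817 litres
Through May 2019: 96,940 litres
Through June 2019: 145,028 litres
Through July 2019: 160,098 litres
Through August 2019: 161,549 litres
Through September 2019: 363,622 litres
Through October 2019: 405,913 litres
Through November 2019: 472,171 litres
Through December 2019: 503,540 litres ← exceeds threshold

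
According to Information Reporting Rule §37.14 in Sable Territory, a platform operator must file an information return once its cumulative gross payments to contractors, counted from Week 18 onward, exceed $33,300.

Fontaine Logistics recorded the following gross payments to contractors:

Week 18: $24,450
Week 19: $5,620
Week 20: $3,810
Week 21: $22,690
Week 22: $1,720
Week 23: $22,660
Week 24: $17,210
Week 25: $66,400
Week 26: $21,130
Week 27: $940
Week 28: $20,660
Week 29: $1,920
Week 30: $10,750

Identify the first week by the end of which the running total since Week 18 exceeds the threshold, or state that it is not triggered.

Week 20

Through Week 18: $24,450
Through Week 19: $30,070
Through Week 20: $33,880 ← exceeds threshold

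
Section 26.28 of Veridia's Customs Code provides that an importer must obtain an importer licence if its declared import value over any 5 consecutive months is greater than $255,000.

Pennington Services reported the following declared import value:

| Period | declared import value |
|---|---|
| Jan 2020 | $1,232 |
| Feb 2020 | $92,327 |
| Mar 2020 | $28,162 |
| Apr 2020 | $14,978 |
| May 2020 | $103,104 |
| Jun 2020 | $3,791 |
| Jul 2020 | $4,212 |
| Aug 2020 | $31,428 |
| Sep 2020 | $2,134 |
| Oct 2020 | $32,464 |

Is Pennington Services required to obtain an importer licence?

No

Jan 2020–May 2020: $1,232 + $92,327 + $28,162 + $14,978 + $103,104 = $239,803 (under)
Feb 2020–Jun 2020: $92,327 + $28,162 + $14,978 + $103,104 + $3,791 = $242,362 (under)
Mar 2020–Jul 2020: $28,162 + $14,978 + $103,104 + $3,791 + $4,212 = $154,247 (under)
Apr 2020–Aug 2020: $14,978 + $103,104 + $3,791 + $4,212 + $31,428 = $157,513 (under)
May 2020–Sep 2020: $103,104 + $3,791 + $4,212 + $31,428 + $2,134 = $144,669 (under)
Jun 2020–Oct 2020: $3,791 + $4,212 + $31,428 + $2,134 + $32,464 = $74,029 (under)
No window exceeds $255,000.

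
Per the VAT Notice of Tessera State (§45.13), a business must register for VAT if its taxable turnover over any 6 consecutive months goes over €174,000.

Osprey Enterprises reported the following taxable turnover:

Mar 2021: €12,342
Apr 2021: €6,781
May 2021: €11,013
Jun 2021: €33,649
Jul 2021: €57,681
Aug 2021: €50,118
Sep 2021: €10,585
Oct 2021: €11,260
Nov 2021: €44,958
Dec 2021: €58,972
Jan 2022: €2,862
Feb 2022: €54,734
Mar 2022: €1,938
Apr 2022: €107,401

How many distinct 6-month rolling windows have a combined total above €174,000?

7

Mar 2021–Aug 2021: €12,342 + €6,781 + €11,013 + €33,649 + €57,681 + €50,118 = €171,584 (under)
Apr 2021–Sep 2021: €6,781 + €11,013 + €33,649 + €57,681 + €50,118 + €10,585 = €169,827 (under)
May 2021–Oct 2021: €11,013 + €33,649 + €57,681 + €50,118 + €10,585 + €11,260 = €174,306 (over)
Jun 2021–Nov 2021: €33,649 + €57,681 + €50,118 + €10,585 + €11,260 + €44,958 = €208,251 (over)
Jul 2021–Dec 2021: €57,681 + €50,118 + €10,585 + €11,260 + €44,958 + €58,972 = €233,574 (over)
Aug 2021–Jan 2022: €50,118 + €10,585 + €11,260 + €44,958 + €58,972 + €2,862 = €178,755 (over)
Sep 2021–Feb 2022: €10,585 + €11,260 + €44,958 + €58,972 + €2,862 + €54,734 = €183,371 (over)
Oct 2021–Mar 2022: €11,260 + €44,958 + €58,972 + €2,862 + €54,734 + €1,938 = €174,724 (over)
Nov 2021–Apr 2022: €44,958 + €58,972 + €2,862 + €54,734 + €1,938 + €107,401 = €270,865 (over)
7 windows exceed the threshold.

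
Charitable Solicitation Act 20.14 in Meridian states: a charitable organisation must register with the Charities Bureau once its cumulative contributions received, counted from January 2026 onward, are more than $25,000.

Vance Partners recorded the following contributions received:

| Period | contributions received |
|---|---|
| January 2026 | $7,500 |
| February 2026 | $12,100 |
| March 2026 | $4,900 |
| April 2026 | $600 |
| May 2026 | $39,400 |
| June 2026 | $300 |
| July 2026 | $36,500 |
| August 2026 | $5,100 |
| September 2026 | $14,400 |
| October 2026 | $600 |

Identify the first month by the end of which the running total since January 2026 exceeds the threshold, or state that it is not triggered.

April 2026

Through January 2026: $7,500
Through February 2026: $19,600
Through March 2026: $24,500
Through April 2026: $25,100 ← exceeds threshold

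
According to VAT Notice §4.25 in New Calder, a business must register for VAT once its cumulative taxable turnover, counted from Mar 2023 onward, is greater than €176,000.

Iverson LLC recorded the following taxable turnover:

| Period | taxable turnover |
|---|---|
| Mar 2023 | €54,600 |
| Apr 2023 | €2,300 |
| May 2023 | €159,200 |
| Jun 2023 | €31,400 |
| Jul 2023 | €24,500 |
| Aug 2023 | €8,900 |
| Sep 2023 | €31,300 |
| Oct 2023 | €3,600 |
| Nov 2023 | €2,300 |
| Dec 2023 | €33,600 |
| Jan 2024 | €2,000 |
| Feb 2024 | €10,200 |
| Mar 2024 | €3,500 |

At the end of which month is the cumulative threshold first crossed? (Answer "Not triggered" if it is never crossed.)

Through Mar 2023: €54,600
Through Apr 2023: €56,900
Through May 2023: €216,100 ← exceeds threshold

May 2023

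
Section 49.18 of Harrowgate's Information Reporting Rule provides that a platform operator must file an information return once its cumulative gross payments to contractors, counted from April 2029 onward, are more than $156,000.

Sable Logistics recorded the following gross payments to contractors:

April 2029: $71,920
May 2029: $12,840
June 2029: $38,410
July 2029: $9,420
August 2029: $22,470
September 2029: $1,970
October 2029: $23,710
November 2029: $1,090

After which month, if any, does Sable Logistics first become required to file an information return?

Through April 2029: $71,920
Through May 2029: $84,760
Through June 2029: $123,170
Through July 2029: $132,590
Through August 2029: $155,060
Through September 2029: $157,030 ← exceeds threshold

September 2029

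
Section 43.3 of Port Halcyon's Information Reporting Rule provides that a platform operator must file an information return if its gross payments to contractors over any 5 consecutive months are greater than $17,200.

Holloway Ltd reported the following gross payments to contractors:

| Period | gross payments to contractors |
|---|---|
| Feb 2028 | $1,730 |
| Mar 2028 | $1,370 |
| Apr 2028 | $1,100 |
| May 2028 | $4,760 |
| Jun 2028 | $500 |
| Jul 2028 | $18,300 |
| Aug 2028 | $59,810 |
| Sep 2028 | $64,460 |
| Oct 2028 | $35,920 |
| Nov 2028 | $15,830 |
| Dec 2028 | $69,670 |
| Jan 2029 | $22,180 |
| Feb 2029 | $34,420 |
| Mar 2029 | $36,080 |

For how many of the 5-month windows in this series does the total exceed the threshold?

9

Feb 2028–Jun 2028: $1,730 + $1,370 + $1,100 + $4,760 + $500 = $9,460 (under)
Mar 2028–Jul 2028: $1,370 + $1,100 + $4,760 + $500 + $18,300 = $26,030 (over)
Apr 2028–Aug 2028: $1,100 + $4,760 + $500 + $18,300 + $59,810 = $84,470 (over)
May 2028–Sep 2028: $4,760 + $500 + $18,300 + $59,810 + $64,460 = $147,830 (over)
Jun 2028–Oct 2028: $500 + $18,300 + $59,810 + $64,460 + $35,920 = $178,990 (over)
Jul 2028–Nov 2028: $18,300 + $59,810 + $64,460 + $35,920 + $15,830 = $194,320 (over)
Aug 2028–Dec 2028: $59,810 + $64,460 + $35,920 + $15,830 + $69,670 = $245,690 (over)
Sep 2028–Jan 2029: $64,460 + $35,920 + $15,830 + $69,670 + $22,180 = $208,060 (over)
Oct 2028–Feb 2029: $35,920 + $15,830 + $69,670 + $22,180 + $34,420 = $178,020 (over)
Nov 2028–Mar 2029: $15,830 + $69,670 + $22,180 + $34,420 + $36,080 = $178,180 (over)
9 windows exceed the threshold.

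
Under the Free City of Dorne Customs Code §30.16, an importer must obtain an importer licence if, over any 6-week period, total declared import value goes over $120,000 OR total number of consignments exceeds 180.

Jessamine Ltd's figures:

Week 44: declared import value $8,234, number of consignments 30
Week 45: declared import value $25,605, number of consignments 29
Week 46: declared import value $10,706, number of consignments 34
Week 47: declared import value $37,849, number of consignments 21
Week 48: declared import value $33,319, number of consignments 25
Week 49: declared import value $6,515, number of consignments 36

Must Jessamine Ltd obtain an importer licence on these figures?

Yes

Total declared import value: $8,234 + $25,605 + $10,706 + $37,849 + $33,319 + $6,515 = $122,228 (> $120,000).
Total number of consignments: 30 + 29 + 34 + 21 + 25 + 36 = 175 (≤ 180).
The test is 'or': at least one threshold is exceeded.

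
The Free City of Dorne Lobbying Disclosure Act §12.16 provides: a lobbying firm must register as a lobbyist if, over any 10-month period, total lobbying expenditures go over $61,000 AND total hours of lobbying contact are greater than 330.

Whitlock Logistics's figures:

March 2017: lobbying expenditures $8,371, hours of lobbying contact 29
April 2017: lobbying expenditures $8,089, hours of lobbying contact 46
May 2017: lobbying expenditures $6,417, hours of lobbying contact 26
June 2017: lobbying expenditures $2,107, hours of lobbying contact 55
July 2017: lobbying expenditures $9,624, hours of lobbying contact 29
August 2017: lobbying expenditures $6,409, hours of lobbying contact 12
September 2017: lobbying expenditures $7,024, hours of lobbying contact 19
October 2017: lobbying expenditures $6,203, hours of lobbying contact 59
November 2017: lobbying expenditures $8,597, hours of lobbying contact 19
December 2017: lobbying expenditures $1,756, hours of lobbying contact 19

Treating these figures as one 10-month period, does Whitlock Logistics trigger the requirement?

No

Total lobbying expenditures: $8,371 + $8,089 + $6,417 + $2,107 + $9,624 + $6,409 + $7,024 + $6,203 + $8,597 + $1,756 = $64,597 (> $61,000).
Total hours of lobbying contact: 29 + 46 + 26 + 55 + 29 + 12 + 19 + 59 + 19 + 19 = 313 (≤ 330).
The test is 'and': the rule requires both, and at least one is not exceeded.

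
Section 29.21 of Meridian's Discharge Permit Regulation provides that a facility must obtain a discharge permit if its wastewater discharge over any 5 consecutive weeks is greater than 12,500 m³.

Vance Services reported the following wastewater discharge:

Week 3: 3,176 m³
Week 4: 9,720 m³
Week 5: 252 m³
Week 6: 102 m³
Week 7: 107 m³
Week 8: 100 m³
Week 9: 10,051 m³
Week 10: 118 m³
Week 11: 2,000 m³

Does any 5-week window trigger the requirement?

Week 3–Week 7: 3,176 m³ + 9,720 m³ + 252 m³ + 102 m³ + 107 m³ = 13,357 m³ (over)
Week 4–Week 8: 9,720 m³ + 252 m³ + 102 m³ + 107 m³ + 100 m³ = 10,281 m³ (under)
Week 5–Week 9: 252 m³ + 102 m³ + 107 m³ + 100 m³ + 10,051 m³ = 10,612 m³ (under)
Week 6–Week 10: 102 m³ + 107 m³ + 100 m³ + 10,051 m³ + 118 m³ = 10,478 m³ (under)
Week 7–Week 11: 107 m³ + 100 m³ + 10,051 m³ + 118 m³ + 2,000 m³ = 12,376 m³ (under)
At least one window exceeds 12,500 m³.

Yes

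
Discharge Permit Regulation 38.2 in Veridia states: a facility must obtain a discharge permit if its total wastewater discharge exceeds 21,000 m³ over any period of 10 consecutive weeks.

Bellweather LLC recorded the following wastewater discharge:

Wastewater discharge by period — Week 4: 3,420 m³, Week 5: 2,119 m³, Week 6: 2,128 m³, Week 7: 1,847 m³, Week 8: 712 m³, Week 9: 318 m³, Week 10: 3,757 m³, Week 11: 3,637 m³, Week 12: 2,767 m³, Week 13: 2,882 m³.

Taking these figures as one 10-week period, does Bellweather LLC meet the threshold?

Total wastewater discharge: 3,420 m³ + 2,119 m³ + 2,128 m³ + 1,847 m³ + 712 m³ + 318 m³ + 3,757 m³ + 3,637 m³ + 2,767 m³ + 2,882 m³ = 23,587 m³.
23,587 m³ > 21,000 m³, so the threshold is exceeded.

Yes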